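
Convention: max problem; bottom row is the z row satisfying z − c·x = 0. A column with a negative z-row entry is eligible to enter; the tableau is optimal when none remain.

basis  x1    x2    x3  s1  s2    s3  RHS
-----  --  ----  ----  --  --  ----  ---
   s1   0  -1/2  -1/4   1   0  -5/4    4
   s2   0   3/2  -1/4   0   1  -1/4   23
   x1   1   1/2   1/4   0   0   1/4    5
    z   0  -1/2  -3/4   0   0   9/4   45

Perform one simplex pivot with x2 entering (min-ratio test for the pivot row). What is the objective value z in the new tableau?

Ratio test on column x2 — row 1: entry -1/2 ≤ 0; row 2: 23/(3/2) = 46/3; row 3: 5/(1/2) = 10. Minimum is 10 at row 3 (x1 leaves); pivot element 1/2.
Pivot on row 3; the z-row RHS becomes 45 − (-1/2)·10 = 50.

50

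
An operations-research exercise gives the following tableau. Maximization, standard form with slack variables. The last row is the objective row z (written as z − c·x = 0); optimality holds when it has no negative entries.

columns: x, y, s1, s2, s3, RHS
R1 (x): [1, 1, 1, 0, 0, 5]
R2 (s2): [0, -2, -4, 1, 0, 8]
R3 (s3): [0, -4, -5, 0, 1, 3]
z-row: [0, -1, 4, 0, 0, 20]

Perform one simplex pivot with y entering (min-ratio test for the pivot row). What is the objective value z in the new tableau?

25

Ratio test on column y — row 1: 5/1 = 5; row 2: entry -2 ≤ 0; row 3: entry -4 ≤ 0. Minimum is 5 at row 1 (x leaves); pivot element 1.
Pivot on row 1; the z-row RHS becomes 20 − (-1)·5 = 25.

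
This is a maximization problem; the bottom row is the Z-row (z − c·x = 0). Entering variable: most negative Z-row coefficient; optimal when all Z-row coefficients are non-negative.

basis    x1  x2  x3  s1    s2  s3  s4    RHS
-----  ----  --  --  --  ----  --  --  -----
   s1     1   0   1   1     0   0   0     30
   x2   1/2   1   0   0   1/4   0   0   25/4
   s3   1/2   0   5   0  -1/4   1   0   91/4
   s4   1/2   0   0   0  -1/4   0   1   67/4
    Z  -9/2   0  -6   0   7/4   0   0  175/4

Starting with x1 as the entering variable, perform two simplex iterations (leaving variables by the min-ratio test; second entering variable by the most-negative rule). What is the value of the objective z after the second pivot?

Ratio test on column x1 — row 1: 30/1 = 30; row 2: (25/4)/(1/2) = 25/2; row 3: (91/4)/(1/2) = 91/2; row 4: (67/4)/(1/2) = 67/2. Minimum is 25/2 at row 2 (x2 leaves); pivot element 1/2.
Pivot on row 2; the Z-row RHS becomes 175/4 − (-9/2)·(25/2) = 100.
Next entering variable (most negative Z-row entry -6): x3.
Ratio test on column x3 — row 1: (35/2)/1 = 35/2; row 2: entry 0 ≤ 0; row 3: (33/2)/5 = 33/10; row 4: entry 0 ≤ 0. Minimum is 33/10 at row 3 (s3 leaves); pivot element 5.
After the second pivot the Z-row RHS is 100 − (-6)·(33/10) = 599/5.

599/5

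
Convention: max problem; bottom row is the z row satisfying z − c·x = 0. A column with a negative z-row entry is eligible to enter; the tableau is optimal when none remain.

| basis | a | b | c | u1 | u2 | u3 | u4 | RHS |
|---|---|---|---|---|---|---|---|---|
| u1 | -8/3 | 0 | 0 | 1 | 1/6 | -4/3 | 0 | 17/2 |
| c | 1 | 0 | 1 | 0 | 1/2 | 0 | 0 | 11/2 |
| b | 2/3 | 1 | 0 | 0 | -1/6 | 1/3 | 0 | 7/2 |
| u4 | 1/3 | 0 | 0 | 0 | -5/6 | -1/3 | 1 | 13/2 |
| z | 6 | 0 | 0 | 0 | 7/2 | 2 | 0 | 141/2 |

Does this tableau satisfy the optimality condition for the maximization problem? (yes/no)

Every z-row coefficient is ≥ 0, so the tableau is optimal.

yes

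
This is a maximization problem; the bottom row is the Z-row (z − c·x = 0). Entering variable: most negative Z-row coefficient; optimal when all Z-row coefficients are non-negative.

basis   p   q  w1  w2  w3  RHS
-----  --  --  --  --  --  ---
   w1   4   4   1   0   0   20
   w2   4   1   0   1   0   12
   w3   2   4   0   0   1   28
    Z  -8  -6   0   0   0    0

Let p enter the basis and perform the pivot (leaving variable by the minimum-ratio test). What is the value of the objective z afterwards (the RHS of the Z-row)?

Ratio test on column p — row 1: 20/4 = 5; row 2: 12/4 = 3; row 3: 28/2 = 14. Minimum is 3 at row 2 (w2 leaves); pivot element 4.
Pivot on row 2; the Z-row RHS becomes 0 − (-8)·3 = 24.

24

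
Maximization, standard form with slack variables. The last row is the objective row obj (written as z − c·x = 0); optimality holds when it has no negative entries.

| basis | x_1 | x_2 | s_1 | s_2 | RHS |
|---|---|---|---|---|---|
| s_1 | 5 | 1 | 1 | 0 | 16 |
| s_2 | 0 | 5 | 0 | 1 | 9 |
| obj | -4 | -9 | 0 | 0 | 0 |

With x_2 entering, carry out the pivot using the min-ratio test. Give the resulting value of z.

81/5

Ratio test on column x_2 — row 1: 16/1 = 16; row 2: 9/5 = 9/5. Minimum is 9/5 at row 2 (s_2 leaves); pivot element 5.
Pivot on row 2; the obj-row RHS becomes 0 − (-9)·(9/5) = 81/5.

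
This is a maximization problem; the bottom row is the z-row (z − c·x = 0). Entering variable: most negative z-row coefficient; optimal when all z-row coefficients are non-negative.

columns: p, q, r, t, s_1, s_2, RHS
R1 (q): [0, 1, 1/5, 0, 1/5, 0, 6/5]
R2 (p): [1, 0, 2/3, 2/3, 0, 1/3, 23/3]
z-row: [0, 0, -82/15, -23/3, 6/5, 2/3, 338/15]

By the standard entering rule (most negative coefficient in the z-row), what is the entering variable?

Negative z-row entries: r: -82/15, t: -23/3.
The most negative is -23/3 in column t, so t enters.

t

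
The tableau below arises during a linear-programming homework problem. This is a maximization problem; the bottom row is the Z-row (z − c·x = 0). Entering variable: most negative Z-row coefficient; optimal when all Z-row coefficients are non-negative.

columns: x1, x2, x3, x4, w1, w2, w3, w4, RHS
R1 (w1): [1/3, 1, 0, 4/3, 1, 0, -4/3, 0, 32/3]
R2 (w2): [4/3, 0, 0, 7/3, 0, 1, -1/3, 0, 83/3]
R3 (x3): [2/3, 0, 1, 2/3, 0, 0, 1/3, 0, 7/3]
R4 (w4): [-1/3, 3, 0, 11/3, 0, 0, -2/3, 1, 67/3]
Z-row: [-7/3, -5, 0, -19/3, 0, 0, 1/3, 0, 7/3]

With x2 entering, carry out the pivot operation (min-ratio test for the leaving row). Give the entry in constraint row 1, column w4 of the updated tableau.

Ratio test on column x2 — row 1: (32/3)/1 = 32/3; row 2: entry 0 ≤ 0; row 3: entry 0 ≤ 0; row 4: (67/3)/3 = 67/9. Minimum is 67/9 at row 4 (w4 leaves); pivot element 3.
Divide row 4 by 3; eliminate column x2 from the other rows.
Row 1 update in column w4: 0 − 1·(1/3) = -1/3.

-1/3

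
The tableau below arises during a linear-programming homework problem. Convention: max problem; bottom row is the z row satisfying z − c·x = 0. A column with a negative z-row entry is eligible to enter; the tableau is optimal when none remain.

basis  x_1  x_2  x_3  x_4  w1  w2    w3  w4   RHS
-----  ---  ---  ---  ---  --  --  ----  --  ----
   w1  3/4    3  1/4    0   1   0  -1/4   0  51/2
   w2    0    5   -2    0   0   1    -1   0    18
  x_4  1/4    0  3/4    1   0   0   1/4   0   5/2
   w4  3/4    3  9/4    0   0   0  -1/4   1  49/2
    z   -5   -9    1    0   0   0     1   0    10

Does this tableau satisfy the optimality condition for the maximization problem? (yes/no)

The z-row has a negative entry -9 in column x_2, so it is not optimal.

no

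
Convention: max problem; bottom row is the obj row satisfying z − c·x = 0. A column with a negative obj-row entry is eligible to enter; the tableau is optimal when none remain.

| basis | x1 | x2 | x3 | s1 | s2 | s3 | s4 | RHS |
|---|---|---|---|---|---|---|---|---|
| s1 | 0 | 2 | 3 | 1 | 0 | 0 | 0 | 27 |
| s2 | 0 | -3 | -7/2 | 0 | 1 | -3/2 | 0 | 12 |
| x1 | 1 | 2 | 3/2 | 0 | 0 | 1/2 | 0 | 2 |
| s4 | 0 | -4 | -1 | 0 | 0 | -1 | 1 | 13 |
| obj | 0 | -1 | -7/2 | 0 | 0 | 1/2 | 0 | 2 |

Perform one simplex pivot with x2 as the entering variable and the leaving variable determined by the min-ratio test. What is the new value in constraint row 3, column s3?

Ratio test on column x2 — row 1: 27/2 = 27/2; row 2: entry -3 ≤ 0; row 3: 2/2 = 1; row 4: entry -4 ≤ 0. Minimum is 1 at row 3 (x1 leaves); pivot element 2.
Divide row 3 by 2; eliminate column x2 from the other rows.
In the new row 3, the s3 entry is the old entry divided by the pivot: (1/2)/2 = 1/4.

1/4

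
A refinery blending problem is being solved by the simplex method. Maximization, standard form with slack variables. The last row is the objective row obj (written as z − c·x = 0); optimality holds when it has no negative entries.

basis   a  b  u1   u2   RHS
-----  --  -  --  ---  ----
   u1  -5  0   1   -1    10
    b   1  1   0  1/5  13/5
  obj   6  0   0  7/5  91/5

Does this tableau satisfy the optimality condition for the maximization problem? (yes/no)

yes

Every obj-row coefficient is ≥ 0, so the tableau is optimal.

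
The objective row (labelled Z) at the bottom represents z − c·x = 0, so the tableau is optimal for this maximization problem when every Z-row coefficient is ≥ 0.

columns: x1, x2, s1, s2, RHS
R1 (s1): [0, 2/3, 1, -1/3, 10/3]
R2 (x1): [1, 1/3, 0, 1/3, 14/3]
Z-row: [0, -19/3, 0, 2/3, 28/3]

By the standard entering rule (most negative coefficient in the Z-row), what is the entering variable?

Negative Z-row entries: x2: -19/3.
The most negative is -19/3 in column x2, so x2 enters.

x2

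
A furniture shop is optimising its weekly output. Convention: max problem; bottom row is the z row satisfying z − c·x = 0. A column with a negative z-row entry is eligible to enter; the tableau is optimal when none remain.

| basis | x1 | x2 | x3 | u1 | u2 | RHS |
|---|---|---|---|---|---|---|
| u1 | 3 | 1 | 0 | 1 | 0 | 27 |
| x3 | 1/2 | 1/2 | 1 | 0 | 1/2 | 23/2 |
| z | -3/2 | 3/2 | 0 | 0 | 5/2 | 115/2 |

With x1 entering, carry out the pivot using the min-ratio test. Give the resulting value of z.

71

Ratio test on column x1 — row 1: 27/3 = 9; row 2: (23/2)/(1/2) = 23. Minimum is 9 at row 1 (u1 leaves); pivot element 3.
Pivot on row 1; the z-row RHS becomes 115/2 − (-3/2)·9 = 71.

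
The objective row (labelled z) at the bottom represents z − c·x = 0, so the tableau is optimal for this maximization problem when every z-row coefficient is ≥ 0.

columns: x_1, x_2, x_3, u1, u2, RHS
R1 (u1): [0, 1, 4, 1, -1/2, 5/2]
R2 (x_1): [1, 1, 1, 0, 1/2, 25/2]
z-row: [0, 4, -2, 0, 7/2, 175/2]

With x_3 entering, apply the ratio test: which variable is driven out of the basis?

u1

Column x_3 entries and ratios — u1: (5/2)/4 = 5/8; x_1: (25/2)/1 = 25/2.
Smallest ratio is 5/8 in the row of u1, so u1 leaves.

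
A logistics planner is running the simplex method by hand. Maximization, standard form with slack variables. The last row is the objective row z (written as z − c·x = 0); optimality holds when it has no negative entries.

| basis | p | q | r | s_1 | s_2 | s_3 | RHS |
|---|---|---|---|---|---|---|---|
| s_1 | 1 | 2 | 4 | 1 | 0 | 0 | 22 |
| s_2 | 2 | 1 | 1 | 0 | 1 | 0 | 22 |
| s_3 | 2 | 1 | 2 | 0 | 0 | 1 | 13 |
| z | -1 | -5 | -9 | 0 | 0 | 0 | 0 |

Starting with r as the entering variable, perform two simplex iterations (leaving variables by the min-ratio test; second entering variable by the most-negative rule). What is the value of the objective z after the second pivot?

55

Ratio test on column r — row 1: 22/4 = 11/2; row 2: 22/1 = 22; row 3: 13/2 = 13/2. Minimum is 11/2 at row 1 (s_1 leaves); pivot element 4.
Pivot on row 1; the z-row RHS becomes 0 − (-9)·(11/2) = 99/2.
Next entering variable (most negative z-row entry -1/2): q.
Ratio test on column q — row 1: (11/2)/(1/2) = 11; row 2: (33/2)/(1/2) = 33; row 3: entry 0 ≤ 0. Minimum is 11 at row 1 (r leaves); pivot element 1/2.
After the second pivot the z-row RHS is 99/2 − (-1/2)·11 = 55.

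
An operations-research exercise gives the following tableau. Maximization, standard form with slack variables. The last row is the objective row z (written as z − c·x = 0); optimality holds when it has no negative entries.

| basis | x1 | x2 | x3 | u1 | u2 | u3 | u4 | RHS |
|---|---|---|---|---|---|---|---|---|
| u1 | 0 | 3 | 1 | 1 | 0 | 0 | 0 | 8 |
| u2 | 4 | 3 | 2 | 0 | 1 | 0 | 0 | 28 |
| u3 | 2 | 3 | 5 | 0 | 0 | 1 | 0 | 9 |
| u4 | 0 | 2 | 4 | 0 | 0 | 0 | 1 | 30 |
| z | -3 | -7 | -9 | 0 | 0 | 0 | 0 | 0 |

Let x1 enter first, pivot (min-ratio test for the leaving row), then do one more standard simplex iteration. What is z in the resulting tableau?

Ratio test on column x1 — row 1: entry 0 ≤ 0; row 2: 28/4 = 7; row 3: 9/2 = 9/2; row 4: entry 0 ≤ 0. Minimum is 9/2 at row 3 (u3 leaves); pivot element 2.
Pivot on row 3; the z-row RHS becomes 0 − (-3)·(9/2) = 27/2.
Next entering variable (most negative z-row entry -5/2): x2.
Ratio test on column x2 — row 1: 8/3 = 8/3; row 2: entry -3 ≤ 0; row 3: (9/2)/(3/2) = 3; row 4: 30/2 = 15. Minimum is 8/3 at row 1 (u1 leaves); pivot element 3.
After the second pivot the z-row RHS is 27/2 − (-5/2)·(8/3) = 121/6.

121/6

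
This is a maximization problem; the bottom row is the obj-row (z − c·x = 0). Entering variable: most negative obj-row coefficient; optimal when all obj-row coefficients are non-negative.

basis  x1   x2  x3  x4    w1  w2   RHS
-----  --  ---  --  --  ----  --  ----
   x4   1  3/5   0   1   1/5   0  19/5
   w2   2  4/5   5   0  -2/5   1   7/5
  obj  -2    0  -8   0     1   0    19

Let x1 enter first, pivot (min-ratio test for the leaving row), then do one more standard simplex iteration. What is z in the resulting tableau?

531/25

Ratio test on column x1 — row 1: (19/5)/1 = 19/5; row 2: (7/5)/2 = 7/10. Minimum is 7/10 at row 2 (w2 leaves); pivot element 2.
Pivot on row 2; the obj-row RHS becomes 19 − (-2)·(7/10) = 102/5.
Next entering variable (most negative obj-row entry -3): x3.
Ratio test on column x3 — row 1: entry -5/2 ≤ 0; row 2: (7/10)/(5/2) = 7/25. Minimum is 7/25 at row 2 (x1 leaves); pivot element 5/2.
After the second pivot the obj-row RHS is 102/5 − (-3)·(7/25) = 531/25.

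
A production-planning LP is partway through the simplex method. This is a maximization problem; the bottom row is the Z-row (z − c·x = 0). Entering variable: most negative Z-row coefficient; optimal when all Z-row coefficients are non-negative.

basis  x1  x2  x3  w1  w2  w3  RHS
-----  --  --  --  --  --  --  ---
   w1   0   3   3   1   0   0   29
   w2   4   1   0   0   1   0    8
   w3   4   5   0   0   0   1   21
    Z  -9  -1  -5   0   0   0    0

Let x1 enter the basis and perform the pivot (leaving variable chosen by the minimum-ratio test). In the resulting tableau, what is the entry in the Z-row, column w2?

Ratio test on column x1 — row 1: entry 0 ≤ 0; row 2: 8/4 = 2; row 3: 21/4 = 21/4. Minimum is 2 at row 2 (w2 leaves); pivot element 4.
Divide row 2 by 4; eliminate column x1 from the other rows.
Z-row update in column w2: 0 − (-9)·(1/4) = 9/4.

9/4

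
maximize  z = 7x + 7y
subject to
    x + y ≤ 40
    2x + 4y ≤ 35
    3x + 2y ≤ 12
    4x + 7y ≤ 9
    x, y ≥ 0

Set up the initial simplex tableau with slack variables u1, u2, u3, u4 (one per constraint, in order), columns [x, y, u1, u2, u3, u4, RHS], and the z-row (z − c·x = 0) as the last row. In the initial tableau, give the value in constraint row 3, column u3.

Slack u3 belongs to constraint 3; its column is the unit vector e_3, so the entry in row 3 is 1.

1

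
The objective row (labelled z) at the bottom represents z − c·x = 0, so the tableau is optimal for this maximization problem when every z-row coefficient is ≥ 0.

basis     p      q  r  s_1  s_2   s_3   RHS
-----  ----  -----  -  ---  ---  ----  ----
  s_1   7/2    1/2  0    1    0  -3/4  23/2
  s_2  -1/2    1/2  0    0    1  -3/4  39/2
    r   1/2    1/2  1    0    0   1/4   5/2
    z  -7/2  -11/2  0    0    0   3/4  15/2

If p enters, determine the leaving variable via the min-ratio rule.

s_1

Column p entries and ratios — s_1: (23/2)/(7/2) = 23/7; s_2: -1/2 ≤ 0, skip; r: (5/2)/(1/2) = 5.
Smallest ratio is 23/7 in the row of s_1, so s_1 leaves.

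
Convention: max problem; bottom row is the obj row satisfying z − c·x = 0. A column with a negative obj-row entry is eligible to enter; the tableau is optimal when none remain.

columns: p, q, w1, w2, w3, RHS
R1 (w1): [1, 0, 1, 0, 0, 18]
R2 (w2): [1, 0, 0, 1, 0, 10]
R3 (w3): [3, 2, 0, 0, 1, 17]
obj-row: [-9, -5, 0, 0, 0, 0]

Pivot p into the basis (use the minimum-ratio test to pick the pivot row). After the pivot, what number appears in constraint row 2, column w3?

Ratio test on column p — row 1: 18/1 = 18; row 2: 10/1 = 10; row 3: 17/3 = 17/3. Minimum is 17/3 at row 3 (w3 leaves); pivot element 3.
Divide row 3 by 3; eliminate column p from the other rows.
Row 2 update in column w3: 0 − 1·(1/3) = -1/3.

-1/3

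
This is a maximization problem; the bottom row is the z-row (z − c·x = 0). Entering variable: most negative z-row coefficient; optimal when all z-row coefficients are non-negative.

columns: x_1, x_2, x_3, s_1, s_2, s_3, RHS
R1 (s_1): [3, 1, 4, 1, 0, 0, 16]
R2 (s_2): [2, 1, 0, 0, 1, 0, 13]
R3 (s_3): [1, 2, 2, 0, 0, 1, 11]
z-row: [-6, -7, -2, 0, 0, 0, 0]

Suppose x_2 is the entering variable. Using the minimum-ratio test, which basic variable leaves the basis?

s_3

Column x_2 entries and ratios — s_1: 16/1 = 16; s_2: 13/1 = 13; s_3: 11/2 = 11/2.
Smallest ratio is 11/2 in the row of s_3, so s_3 leaves.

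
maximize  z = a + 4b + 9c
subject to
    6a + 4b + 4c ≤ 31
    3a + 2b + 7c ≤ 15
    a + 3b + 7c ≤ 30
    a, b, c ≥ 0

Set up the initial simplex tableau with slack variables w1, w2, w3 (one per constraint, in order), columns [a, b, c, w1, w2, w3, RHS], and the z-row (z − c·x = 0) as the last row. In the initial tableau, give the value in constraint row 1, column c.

4

Constraint 1 has coefficient 4 on c.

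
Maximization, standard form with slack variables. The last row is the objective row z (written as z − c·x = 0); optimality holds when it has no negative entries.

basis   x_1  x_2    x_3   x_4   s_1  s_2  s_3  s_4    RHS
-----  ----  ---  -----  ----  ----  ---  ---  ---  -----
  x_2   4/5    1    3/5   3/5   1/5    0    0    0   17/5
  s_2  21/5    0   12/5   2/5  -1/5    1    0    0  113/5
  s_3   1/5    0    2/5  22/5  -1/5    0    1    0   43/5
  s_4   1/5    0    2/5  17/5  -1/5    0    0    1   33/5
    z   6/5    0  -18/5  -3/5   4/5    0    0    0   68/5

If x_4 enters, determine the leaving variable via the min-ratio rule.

s_4

Column x_4 entries and ratios — x_2: (17/5)/(3/5) = 17/3; s_2: (113/5)/(2/5) = 113/2; s_3: (43/5)/(22/5) = 43/22; s_4: (33/5)/(17/5) = 33/17.
Smallest ratio is 33/17 in the row of s_4, so s_4 leaves.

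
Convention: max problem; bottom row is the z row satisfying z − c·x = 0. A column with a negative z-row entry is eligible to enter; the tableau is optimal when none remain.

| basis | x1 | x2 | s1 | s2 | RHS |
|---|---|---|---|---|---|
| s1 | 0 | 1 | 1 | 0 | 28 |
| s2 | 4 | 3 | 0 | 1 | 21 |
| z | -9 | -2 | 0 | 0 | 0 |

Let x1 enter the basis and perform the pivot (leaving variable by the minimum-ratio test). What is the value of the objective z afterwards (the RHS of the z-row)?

Ratio test on column x1 — row 1: entry 0 ≤ 0; row 2: 21/4 = 21/4. Minimum is 21/4 at row 2 (s2 leaves); pivot element 4.
Pivot on row 2; the z-row RHS becomes 0 − (-9)·(21/4) = 189/4.

189/4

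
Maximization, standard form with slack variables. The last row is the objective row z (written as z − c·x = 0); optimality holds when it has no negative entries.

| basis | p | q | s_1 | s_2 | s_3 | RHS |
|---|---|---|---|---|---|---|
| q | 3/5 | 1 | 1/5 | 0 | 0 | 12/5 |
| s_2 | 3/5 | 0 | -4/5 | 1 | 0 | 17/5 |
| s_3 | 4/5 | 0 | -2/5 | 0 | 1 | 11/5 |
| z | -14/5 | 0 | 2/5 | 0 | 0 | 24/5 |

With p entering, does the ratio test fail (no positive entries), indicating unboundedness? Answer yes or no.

Column p has positive entries in row(s) 1, 2, 3, so the ratio test bounds it — not unbounded.

no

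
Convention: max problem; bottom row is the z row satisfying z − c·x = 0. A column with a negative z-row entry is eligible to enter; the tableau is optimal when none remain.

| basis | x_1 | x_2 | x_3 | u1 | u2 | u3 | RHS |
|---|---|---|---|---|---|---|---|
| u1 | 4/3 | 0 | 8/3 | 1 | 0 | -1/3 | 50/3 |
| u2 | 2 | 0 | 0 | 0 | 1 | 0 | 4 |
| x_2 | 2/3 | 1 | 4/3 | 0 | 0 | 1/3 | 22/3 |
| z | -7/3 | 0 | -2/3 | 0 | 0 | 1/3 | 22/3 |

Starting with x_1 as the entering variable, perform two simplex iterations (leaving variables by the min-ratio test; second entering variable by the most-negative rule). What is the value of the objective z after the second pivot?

15

Ratio test on column x_1 — row 1: (50/3)/(4/3) = 25/2; row 2: 4/2 = 2; row 3: (22/3)/(2/3) = 11. Minimum is 2 at row 2 (u2 leaves); pivot element 2.
Pivot on row 2; the z-row RHS becomes 22/3 − (-7/3)·2 = 12.
Next entering variable (most negative z-row entry -2/3): x_3.
Ratio test on column x_3 — row 1: 14/(8/3) = 21/4; row 2: entry 0 ≤ 0; row 3: 6/(4/3) = 9/2. Minimum is 9/2 at row 3 (x_2 leaves); pivot element 4/3.
After the second pivot the z-row RHS is 12 − (-2/3)·(9/2) = 15.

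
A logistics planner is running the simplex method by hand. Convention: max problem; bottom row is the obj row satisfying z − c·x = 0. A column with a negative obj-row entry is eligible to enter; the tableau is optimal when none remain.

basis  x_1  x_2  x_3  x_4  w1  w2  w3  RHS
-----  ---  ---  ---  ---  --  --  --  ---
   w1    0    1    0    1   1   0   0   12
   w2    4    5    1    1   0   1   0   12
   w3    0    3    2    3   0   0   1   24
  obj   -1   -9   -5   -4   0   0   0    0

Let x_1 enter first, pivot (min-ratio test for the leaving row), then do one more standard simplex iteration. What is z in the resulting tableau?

108/5

Ratio test on column x_1 — row 1: entry 0 ≤ 0; row 2: 12/4 = 3; row 3: entry 0 ≤ 0. Minimum is 3 at row 2 (w2 leaves); pivot element 4.
Pivot on row 2; the obj-row RHS becomes 0 − (-1)·3 = 3.
Next entering variable (most negative obj-row entry -31/4): x_2.
Ratio test on column x_2 — row 1: 12/1 = 12; row 2: 3/(5/4) = 12/5; row 3: 24/3 = 8. Minimum is 12/5 at row 2 (x_1 leaves); pivot element 5/4.
After the second pivot the obj-row RHS is 3 − (-31/4)·(12/5) = 108/5.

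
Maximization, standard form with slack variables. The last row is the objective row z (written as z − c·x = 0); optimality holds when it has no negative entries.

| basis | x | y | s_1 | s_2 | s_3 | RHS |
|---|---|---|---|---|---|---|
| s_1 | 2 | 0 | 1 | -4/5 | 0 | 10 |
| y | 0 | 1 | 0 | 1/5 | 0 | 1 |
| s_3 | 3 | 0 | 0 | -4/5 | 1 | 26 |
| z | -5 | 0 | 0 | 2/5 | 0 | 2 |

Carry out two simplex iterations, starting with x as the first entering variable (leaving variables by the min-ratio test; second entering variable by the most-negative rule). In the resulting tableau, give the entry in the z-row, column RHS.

35

Ratio test on column x — row 1: 10/2 = 5; row 2: entry 0 ≤ 0; row 3: 26/3 = 26/3. Minimum is 5 at row 1 (s_1 leaves); pivot element 2.
Divide row 1 by 2; eliminate column x from the other rows.
Second iteration: most negative z-row entry is -8/5 in column s_2, so s_2 enters.
Ratio test on column s_2 — row 1: entry -2/5 ≤ 0; row 2: 1/(1/5) = 5; row 3: 11/(2/5) = 55/2. Minimum is 5 at row 2 (y leaves); pivot element 1/5.
Divide row 2 by 1/5; eliminate column s_2 from the other rows.
After both pivots, the entry at the z-row, column RHS is 35.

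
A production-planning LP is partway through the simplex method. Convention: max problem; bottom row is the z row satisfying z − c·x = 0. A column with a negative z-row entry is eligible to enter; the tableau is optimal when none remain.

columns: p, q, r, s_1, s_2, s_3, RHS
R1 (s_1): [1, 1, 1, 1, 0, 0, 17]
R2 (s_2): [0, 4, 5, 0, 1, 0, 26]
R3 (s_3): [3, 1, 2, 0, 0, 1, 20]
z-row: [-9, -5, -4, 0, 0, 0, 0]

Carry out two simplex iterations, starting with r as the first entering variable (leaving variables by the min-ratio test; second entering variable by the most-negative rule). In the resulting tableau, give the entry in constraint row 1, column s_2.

Ratio test on column r — row 1: 17/1 = 17; row 2: 26/5 = 26/5; row 3: 20/2 = 10. Minimum is 26/5 at row 2 (s_2 leaves); pivot element 5.
Divide row 2 by 5; eliminate column r from the other rows.
Second iteration: most negative z-row entry is -9 in column p, so p enters.
Ratio test on column p — row 1: (59/5)/1 = 59/5; row 2: entry 0 ≤ 0; row 3: (48/5)/3 = 16/5. Minimum is 16/5 at row 3 (s_3 leaves); pivot element 3.
Divide row 3 by 3; eliminate column p from the other rows.
After both pivots, the entry at constraint row 1, column s_2 is -1/15.

-1/15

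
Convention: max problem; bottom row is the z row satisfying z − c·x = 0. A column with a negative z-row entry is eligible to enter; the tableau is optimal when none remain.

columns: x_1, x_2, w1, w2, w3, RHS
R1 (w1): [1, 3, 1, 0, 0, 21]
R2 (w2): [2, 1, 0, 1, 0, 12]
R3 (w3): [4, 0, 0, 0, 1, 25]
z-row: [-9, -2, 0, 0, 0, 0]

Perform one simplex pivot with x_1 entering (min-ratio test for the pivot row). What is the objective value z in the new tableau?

54

Ratio test on column x_1 — row 1: 21/1 = 21; row 2: 12/2 = 6; row 3: 25/4 = 25/4. Minimum is 6 at row 2 (w2 leaves); pivot element 2.
Pivot on row 2; the z-row RHS becomes 0 − (-9)·6 = 54.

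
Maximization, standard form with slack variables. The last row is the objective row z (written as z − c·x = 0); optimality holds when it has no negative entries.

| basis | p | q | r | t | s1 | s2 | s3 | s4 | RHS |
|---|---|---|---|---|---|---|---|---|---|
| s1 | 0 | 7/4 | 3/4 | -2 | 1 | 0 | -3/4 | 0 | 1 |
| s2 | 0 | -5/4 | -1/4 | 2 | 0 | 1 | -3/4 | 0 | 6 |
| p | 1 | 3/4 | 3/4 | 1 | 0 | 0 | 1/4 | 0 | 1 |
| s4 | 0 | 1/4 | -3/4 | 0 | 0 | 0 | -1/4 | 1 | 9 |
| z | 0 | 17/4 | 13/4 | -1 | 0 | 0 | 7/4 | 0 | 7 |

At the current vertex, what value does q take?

q is not in the basis, so in the current basic feasible solution q = 0.

0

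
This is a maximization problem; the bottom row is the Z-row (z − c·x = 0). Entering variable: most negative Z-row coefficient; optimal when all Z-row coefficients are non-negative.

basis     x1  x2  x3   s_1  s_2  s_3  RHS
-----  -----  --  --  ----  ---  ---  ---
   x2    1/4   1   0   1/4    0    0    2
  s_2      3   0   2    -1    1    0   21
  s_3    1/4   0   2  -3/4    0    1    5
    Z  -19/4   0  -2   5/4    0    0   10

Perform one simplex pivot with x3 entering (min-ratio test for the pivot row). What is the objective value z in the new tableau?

Ratio test on column x3 — row 1: entry 0 ≤ 0; row 2: 21/2 = 21/2; row 3: 5/2 = 5/2. Minimum is 5/2 at row 3 (s_3 leaves); pivot element 2.
Pivot on row 3; the Z-row RHS becomes 10 − (-2)·(5/2) = 15.

15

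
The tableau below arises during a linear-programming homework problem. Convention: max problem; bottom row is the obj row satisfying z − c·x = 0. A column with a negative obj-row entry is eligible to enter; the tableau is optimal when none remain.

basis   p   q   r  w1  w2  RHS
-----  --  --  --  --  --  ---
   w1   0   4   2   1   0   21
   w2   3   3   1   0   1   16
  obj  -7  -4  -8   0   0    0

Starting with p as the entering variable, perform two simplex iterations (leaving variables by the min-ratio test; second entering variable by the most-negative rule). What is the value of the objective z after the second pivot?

Ratio test on column p — row 1: entry 0 ≤ 0; row 2: 16/3 = 16/3. Minimum is 16/3 at row 2 (w2 leaves); pivot element 3.
Pivot on row 2; the obj-row RHS becomes 0 − (-7)·(16/3) = 112/3.
Next entering variable (most negative obj-row entry -17/3): r.
Ratio test on column r — row 1: 21/2 = 21/2; row 2: (16/3)/(1/3) = 16. Minimum is 21/2 at row 1 (w1 leaves); pivot element 2.
After the second pivot the obj-row RHS is 112/3 − (-17/3)·(21/2) = 581/6.

581/6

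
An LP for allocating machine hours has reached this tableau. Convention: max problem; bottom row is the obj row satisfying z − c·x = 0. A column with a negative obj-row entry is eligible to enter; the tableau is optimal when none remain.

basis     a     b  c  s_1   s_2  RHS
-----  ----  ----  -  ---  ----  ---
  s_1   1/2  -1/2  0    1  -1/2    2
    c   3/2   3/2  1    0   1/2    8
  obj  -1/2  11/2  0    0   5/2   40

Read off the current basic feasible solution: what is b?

b is not in the basis, so in the current basic feasible solution b = 0.

0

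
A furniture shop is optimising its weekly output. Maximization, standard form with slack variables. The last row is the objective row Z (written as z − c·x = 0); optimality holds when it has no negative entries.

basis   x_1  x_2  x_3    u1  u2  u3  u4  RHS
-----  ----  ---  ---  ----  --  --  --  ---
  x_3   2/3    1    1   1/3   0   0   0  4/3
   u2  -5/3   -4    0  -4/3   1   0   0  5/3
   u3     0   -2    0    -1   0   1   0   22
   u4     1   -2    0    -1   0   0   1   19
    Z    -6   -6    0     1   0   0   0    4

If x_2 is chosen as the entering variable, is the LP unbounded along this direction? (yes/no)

no

Column x_2 has positive entries in row(s) 1, so the ratio test bounds it — not unbounded.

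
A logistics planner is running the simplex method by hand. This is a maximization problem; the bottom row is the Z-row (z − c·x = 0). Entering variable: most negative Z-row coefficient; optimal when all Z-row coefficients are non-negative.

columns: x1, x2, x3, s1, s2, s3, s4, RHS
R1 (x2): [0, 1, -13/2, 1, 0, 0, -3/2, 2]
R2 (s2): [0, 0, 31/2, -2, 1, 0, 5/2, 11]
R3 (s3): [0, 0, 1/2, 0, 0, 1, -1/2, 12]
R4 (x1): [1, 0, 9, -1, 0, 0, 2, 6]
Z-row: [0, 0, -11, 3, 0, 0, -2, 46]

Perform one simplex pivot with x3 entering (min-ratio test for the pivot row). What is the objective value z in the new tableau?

Ratio test on column x3 — row 1: entry -13/2 ≤ 0; row 2: 11/(31/2) = 22/31; row 3: 12/(1/2) = 24; row 4: 6/9 = 2/3. Minimum is 2/3 at row 4 (x1 leaves); pivot element 9.
Pivot on row 4; the Z-row RHS becomes 46 − (-11)·(2/3) = 160/3.

160/3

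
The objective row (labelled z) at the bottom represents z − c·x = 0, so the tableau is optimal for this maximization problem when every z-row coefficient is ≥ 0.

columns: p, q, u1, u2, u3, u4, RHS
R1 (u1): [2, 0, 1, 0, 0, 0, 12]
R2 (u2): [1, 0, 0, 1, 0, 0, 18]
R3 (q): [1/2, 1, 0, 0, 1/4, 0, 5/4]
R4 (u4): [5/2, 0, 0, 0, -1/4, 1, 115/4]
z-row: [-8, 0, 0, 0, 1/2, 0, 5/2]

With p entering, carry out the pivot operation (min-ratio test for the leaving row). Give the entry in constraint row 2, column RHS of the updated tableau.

31/2

Ratio test on column p — row 1: 12/2 = 6; row 2: 18/1 = 18; row 3: (5/4)/(1/2) = 5/2; row 4: (115/4)/(5/2) = 23/2. Minimum is 5/2 at row 3 (q leaves); pivot element 1/2.
Divide row 3 by 1/2; eliminate column p from the other rows.
Row 2 update in column RHS: 18 − 1·(5/2) = 31/2.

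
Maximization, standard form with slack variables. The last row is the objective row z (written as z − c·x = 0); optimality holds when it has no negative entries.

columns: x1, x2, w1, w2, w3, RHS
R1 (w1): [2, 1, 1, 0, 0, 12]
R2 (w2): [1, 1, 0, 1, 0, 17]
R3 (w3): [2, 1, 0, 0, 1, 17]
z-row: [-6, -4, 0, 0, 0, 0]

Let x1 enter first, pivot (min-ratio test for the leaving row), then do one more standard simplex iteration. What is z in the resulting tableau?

48

Ratio test on column x1 — row 1: 12/2 = 6; row 2: 17/1 = 17; row 3: 17/2 = 17/2. Minimum is 6 at row 1 (w1 leaves); pivot element 2.
Pivot on row 1; the z-row RHS becomes 0 − (-6)·6 = 36.
Next entering variable (most negative z-row entry -1): x2.
Ratio test on column x2 — row 1: 6/(1/2) = 12; row 2: 11/(1/2) = 22; row 3: entry 0 ≤ 0. Minimum is 12 at row 1 (x1 leaves); pivot element 1/2.
After the second pivot the z-row RHS is 36 − (-1)·12 = 48.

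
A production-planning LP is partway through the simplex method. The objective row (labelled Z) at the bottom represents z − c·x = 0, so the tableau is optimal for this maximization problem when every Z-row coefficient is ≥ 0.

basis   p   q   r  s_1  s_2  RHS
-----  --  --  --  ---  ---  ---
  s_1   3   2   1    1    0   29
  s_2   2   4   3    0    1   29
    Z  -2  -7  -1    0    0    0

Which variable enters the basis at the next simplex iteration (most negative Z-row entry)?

q

Negative Z-row entries: p: -2, q: -7, r: -1.
The most negative is -7 in column q, so q enters.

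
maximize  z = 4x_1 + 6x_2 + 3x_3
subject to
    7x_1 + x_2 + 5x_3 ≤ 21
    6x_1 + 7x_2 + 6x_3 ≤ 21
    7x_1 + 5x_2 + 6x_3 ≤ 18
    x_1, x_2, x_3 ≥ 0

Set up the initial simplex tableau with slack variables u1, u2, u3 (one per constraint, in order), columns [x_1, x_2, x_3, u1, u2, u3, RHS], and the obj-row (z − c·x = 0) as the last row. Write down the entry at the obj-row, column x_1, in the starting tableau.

-4

The obj-row carries the negated objective coefficients: the x_1 entry is -4.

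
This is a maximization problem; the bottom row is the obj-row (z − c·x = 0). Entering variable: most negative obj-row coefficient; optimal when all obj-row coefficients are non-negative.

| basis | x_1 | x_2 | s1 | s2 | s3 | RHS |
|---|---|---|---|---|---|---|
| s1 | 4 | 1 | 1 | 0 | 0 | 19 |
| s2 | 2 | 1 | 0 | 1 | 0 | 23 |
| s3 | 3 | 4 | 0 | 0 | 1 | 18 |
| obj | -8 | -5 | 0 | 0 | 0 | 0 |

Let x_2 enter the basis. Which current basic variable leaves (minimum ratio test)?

Column x_2 entries and ratios — s1: 19/1 = 19; s2: 23/1 = 23; s3: 18/4 = 9/2.
Smallest ratio is 9/2 in the row of s3, so s3 leaves.

s3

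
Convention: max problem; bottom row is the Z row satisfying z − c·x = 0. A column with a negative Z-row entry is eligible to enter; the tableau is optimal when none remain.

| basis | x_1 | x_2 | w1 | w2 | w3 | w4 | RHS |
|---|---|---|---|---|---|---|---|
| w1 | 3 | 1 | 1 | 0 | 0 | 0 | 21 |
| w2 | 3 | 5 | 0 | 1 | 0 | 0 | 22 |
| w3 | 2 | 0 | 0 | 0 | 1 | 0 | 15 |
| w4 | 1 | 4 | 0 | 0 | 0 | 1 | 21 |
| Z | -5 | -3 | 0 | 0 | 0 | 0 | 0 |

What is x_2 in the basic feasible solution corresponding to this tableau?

0

x_2 is not in the basis, so in the current basic feasible solution x_2 = 0.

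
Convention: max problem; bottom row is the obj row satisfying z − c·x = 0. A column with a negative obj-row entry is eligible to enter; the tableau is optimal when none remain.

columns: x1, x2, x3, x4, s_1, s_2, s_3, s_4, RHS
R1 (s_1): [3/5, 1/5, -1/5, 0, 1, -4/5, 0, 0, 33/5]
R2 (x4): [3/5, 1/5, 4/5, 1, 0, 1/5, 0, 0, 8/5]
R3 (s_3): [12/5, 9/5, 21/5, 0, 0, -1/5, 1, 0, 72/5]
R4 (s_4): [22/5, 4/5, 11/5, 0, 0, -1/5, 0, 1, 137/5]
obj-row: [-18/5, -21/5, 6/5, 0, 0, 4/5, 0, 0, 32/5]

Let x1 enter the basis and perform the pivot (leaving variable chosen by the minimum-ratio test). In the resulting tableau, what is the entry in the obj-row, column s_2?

2

Ratio test on column x1 — row 1: (33/5)/(3/5) = 11; row 2: (8/5)/(3/5) = 8/3; row 3: (72/5)/(12/5) = 6; row 4: (137/5)/(22/5) = 137/22. Minimum is 8/3 at row 2 (x4 leaves); pivot element 3/5.
Divide row 2 by 3/5; eliminate column x1 from the other rows.
obj-row update in column s_2: 4/5 − (-18/5)·(1/3) = 2.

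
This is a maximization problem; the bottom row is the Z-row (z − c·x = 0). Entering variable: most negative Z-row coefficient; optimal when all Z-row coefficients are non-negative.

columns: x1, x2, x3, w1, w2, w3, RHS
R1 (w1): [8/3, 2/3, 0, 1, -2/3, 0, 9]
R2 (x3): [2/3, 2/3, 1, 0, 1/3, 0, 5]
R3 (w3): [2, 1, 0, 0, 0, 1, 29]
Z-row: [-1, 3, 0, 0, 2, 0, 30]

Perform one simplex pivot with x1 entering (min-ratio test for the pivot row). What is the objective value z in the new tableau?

Ratio test on column x1 — row 1: 9/(8/3) = 27/8; row 2: 5/(2/3) = 15/2; row 3: 29/2 = 29/2. Minimum is 27/8 at row 1 (w1 leaves); pivot element 8/3.
Pivot on row 1; the Z-row RHS becomes 30 − (-1)·(27/8) = 267/8.

267/8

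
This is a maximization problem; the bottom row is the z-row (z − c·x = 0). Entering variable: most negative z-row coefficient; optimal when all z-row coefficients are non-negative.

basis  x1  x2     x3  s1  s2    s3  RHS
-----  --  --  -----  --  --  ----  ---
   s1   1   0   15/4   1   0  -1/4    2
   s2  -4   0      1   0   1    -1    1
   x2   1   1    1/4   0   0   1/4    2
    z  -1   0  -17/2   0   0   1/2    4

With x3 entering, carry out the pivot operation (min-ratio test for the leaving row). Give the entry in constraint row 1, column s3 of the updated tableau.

Ratio test on column x3 — row 1: 2/(15/4) = 8/15; row 2: 1/1 = 1; row 3: 2/(1/4) = 8. Minimum is 8/15 at row 1 (s1 leaves); pivot element 15/4.
Divide row 1 by 15/4; eliminate column x3 from the other rows.
In the new row 1, the s3 entry is the old entry divided by the pivot: (-1/4)/(15/4) = -1/15.

-1/15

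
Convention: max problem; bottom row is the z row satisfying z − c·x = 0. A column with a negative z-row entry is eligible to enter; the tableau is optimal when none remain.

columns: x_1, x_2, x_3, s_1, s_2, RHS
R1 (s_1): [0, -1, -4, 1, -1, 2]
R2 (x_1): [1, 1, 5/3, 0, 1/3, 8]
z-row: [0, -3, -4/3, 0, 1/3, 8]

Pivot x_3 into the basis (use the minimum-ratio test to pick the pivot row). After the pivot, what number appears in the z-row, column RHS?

Ratio test on column x_3 — row 1: entry -4 ≤ 0; row 2: 8/(5/3) = 24/5. Minimum is 24/5 at row 2 (x_1 leaves); pivot element 5/3.
Divide row 2 by 5/3; eliminate column x_3 from the other rows.
z-row update in column RHS: 8 − (-4/3)·(24/5) = 72/5.

72/5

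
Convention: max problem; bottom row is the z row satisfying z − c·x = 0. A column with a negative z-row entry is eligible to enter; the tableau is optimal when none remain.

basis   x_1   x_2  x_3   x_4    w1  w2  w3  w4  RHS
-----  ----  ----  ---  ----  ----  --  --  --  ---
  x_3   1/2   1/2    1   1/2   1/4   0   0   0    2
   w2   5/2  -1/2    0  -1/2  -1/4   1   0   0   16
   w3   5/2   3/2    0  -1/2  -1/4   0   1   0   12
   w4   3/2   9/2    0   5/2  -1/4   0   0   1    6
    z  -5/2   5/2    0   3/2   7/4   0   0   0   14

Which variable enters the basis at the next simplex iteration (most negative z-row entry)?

Negative z-row entries: x_1: -5/2.
The most negative is -5/2 in column x_1, so x_1 enters.

x_1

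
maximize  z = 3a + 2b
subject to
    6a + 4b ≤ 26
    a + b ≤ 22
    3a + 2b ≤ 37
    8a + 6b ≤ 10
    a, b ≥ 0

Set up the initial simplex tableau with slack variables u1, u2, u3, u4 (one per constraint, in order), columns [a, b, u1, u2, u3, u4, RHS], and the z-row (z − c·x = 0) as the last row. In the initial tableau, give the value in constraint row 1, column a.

Constraint 1 has coefficient 6 on a.

6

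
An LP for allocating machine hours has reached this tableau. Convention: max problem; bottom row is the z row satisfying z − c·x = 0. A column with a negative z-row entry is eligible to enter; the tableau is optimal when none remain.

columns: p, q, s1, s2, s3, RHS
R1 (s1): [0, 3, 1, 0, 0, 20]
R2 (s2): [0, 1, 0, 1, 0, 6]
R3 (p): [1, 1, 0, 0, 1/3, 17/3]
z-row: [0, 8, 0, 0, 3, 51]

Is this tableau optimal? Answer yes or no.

Every z-row coefficient is ≥ 0, so the tableau is optimal.

yes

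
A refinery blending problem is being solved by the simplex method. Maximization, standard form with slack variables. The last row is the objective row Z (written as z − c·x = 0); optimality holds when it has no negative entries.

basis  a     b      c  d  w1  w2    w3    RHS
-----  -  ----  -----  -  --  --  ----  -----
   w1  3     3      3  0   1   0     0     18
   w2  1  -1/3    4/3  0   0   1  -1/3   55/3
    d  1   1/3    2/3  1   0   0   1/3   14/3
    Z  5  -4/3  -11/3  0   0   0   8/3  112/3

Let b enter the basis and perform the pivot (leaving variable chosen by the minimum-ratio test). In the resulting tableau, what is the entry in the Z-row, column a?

19/3

Ratio test on column b — row 1: 18/3 = 6; row 2: entry -1/3 ≤ 0; row 3: (14/3)/(1/3) = 14. Minimum is 6 at row 1 (w1 leaves); pivot element 3.
Divide row 1 by 3; eliminate column b from the other rows.
Z-row update in column a: 5 − (-4/3)·1 = 19/3.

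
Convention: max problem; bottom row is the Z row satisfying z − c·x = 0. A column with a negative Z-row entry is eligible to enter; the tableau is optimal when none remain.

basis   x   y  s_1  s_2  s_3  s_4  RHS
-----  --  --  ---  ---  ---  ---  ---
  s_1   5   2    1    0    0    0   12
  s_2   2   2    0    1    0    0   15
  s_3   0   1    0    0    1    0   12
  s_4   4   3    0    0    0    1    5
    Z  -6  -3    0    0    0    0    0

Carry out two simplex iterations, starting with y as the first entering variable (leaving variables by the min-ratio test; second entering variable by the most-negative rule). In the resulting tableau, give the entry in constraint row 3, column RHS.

12

Ratio test on column y — row 1: 12/2 = 6; row 2: 15/2 = 15/2; row 3: 12/1 = 12; row 4: 5/3 = 5/3. Minimum is 5/3 at row 4 (s_4 leaves); pivot element 3.
Divide row 4 by 3; eliminate column y from the other rows.
Second iteration: most negative Z-row entry is -2 in column x, so x enters.
Ratio test on column x — row 1: (26/3)/(7/3) = 26/7; row 2: entry -2/3 ≤ 0; row 3: entry -4/3 ≤ 0; row 4: (5/3)/(4/3) = 5/4. Minimum is 5/4 at row 4 (y leaves); pivot element 4/3.
Divide row 4 by 4/3; eliminate column x from the other rows.
After both pivots, the entry at constraint row 3, column RHS is 12.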